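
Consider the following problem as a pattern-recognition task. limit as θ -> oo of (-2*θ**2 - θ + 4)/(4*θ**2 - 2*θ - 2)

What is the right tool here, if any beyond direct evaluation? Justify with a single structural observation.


Technique: dominant-term comparison — at large θ only the top-degree terms survive; compare the leading terms and the limit falls out. Differentiating the expression as a single quotient would eventually settle it as well; matching dominant growth settles it immediately.


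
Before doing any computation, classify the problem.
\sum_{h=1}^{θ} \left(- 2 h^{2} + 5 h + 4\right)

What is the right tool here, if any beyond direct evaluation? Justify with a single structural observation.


Best approach: no special technique — nothing telescopes and nothing is geometric; polynomial terms in h sum term by term.


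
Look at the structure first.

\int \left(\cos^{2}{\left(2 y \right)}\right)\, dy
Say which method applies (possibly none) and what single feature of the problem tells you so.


Best approach: a trigonometric identity — \cos^{2}{\left(2 y \right)} carries an even exponent — trade it for double-angle cosines before integrating.


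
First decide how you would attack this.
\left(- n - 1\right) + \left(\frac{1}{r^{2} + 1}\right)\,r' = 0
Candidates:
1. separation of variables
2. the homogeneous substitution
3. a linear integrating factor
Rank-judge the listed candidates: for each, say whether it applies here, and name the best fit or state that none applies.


Technique: separation of variables — all dependence on the two variables factors apart, the defining separable shape.
- separation of variables — applies; the problem has the shape this method handles.
- the homogeneous substitution — the slope changes under joint rescaling, failing the degree-zero test.
- a linear integrating factor: a nonlinear term in the unknown puts this outside the integrating-factor template.


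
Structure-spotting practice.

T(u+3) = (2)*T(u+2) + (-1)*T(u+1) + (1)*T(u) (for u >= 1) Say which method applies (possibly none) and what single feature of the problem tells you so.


Technique: the characteristic-root method — shift-invariance with fixed coefficients calls for exponential trials; the characteristic polynomial finds every r^u.


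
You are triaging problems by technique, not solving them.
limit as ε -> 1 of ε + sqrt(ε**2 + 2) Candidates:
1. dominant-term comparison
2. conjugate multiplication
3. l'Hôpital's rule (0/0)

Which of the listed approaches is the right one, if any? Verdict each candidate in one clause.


Best approach: no special technique — the expression is continuous at 1 — substitute and evaluate; no indeterminate form appears.
- dominant-term comparison — this is not a rational comparison of growth rates at infinity.
- conjugate multiplication — no difference of divergent radicals appears, so rationalizing has nothing to cancel.
- l'Hôpital's rule (0/0) — substituting the point gives a finite value outright — there is no indeterminate clash to repair.


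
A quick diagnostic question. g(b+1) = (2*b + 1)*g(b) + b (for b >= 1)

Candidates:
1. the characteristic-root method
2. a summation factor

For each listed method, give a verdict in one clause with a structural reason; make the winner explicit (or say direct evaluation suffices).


Method: a summation factor — one step of memory with a weight 2*b + 1 that changes as the index grows — the summation-factor construction is built for this.
- the characteristic-root method — the coefficients change with the index, which the root method cannot absorb.
- a summation factor: yes — fits the structure here.


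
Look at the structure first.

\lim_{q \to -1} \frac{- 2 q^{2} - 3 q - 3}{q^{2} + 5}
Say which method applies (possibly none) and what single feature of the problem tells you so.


Best approach: no special technique — the expression is continuous at -1 — substitute and evaluate; no indeterminate form appears.


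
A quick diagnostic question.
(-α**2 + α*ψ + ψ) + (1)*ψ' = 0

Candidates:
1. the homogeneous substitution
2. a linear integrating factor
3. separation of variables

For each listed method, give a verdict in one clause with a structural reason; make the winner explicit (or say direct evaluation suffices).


Diagnosis: a linear integrating factor — the unknown enters only to the first power against a nonzero forcing term — the integrating-factor template applies directly.
- the homogeneous substitution: the slope changes under joint rescaling, failing the degree-zero test.
- a linear integrating factor: applicable, and directly so.
- separation of variables: no division isolates the independent variable from the unknown.


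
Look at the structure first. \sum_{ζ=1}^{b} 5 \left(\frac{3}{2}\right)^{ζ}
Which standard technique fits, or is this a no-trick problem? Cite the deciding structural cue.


Verdict: the geometric series formula — each term is \frac{3}{2} times the previous one, so the geometric-series formula applies directly.


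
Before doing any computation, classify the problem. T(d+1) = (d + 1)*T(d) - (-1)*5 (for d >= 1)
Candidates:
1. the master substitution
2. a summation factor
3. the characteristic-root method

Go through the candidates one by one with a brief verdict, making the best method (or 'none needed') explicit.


Diagnosis: a summation factor — first-order linear but the coefficient d + 1 moves with the index — divide by the cumulative product and telescope.
- the master substitution — no fixed divisor shrinks the index between calls.
- a summation factor — yes — fits the structure here.
- the characteristic-root method: the coefficients vary with the index, breaking the constant-coefficient structure the method needs.


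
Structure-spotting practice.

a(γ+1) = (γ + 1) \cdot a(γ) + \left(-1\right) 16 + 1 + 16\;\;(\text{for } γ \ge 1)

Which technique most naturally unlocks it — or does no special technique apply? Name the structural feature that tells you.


Technique: a summation factor — because the multiplier γ + 1 is index-dependent, divide through by its running product and sum the resulting differences.


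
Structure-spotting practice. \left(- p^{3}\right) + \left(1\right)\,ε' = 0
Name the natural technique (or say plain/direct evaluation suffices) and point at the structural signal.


Verdict: no special technique — solved for the derivative, ε never appears on the right — this is a direct integration in p, not a differential-equations problem at heart.


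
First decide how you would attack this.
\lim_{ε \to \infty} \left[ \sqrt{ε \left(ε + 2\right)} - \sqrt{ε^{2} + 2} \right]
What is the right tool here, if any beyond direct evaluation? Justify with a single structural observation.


Method: conjugate multiplication — turning the difference into a conjugate-rationalized ratio makes the limit readable.


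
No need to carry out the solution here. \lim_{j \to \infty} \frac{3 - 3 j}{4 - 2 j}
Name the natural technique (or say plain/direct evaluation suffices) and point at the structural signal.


Method: dominant-term comparison — as j grows, only the highest-degree terms matter — compare leading terms and read the limit off. As a single quotient, the ∞/∞ shape would yield to repeated differentiation as well — the growth comparison gets there in one look.


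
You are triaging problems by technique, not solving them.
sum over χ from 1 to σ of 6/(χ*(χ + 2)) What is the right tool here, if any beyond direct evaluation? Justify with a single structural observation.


Diagnosis: telescoping — 6/(χ*(χ + 2)) hides a difference of shifted reciprocals — decompose it and the middle of the sum vanishes.


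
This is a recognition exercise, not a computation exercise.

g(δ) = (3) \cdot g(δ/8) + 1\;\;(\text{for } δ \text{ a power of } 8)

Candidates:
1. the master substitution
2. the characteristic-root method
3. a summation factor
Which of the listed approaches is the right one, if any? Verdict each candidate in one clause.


Technique: the master substitution — the argument contracts 8-fold per step: reindex δ exponentially and solve the linear recurrence in the new index.
- the master substitution: applies; the problem has the shape this method handles.
- the characteristic-root method: a divided-index call is not the fixed-shift linear shape that characteristic roots solve.
- a summation factor: the recursion divides its index rather than shifting it — there is no previous-term chain for a summation factor to telescope.


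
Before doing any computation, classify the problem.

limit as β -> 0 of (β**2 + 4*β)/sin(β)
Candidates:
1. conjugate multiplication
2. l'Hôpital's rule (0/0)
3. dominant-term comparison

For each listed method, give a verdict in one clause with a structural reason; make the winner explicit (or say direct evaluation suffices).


Diagnosis: l'Hôpital's rule (0/0) — both numerator and denominator vanish at 0: the genuine 0/0 indeterminate that l'Hôpital exists for. A local series expansion at the point resolves it as well; the rule is the packaged version of that step.
- conjugate multiplication — no difference of divergent radicals appears, so rationalizing has nothing to cancel.
- l'Hôpital's rule (0/0): yes — fits the structure here.
- dominant-term comparison: this limit is not decided by comparing polynomial growth at infinity.


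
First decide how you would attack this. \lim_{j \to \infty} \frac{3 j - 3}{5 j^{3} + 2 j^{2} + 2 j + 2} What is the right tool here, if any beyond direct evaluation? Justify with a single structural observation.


Best approach: dominant-term comparison — at large j only the top-degree terms survive; compare the leading terms and the limit falls out. Differentiating the expression as a single quotient would eventually settle it as well; matching dominant growth settles it immediately.


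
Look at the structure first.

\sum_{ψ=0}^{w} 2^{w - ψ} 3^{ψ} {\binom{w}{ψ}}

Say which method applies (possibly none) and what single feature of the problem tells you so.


Best approach: the binomial theorem — the summand is term ψ of a binomial expansion in 3 and 2; the whole sum is a single power.


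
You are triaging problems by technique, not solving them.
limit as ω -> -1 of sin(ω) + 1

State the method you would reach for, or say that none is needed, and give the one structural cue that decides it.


Best approach: no special technique — no denominator vanishes and nothing blows up at -1: direct substitution is the whole computation.


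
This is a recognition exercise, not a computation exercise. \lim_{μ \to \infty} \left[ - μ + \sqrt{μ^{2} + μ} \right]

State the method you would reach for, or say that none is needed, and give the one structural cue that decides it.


Verdict: conjugate multiplication — the difference \sqrt{μ^{2} + μ} - μ is an ∞ − ∞ stalemate; its conjugate partner breaks the tie.


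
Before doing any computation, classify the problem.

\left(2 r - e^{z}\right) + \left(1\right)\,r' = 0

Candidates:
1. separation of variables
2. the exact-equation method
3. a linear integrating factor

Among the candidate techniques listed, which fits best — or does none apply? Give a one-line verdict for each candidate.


Technique: a linear integrating factor — the unknown enters only to the first power against a nonzero forcing term — the integrating-factor template applies directly.
- separation of variables: no division isolates the independent variable from the unknown.
- the exact-equation method — the mixed-partials test fails on this split — it is not an exact differential as presented.
- a linear integrating factor: applicable, and directly so.


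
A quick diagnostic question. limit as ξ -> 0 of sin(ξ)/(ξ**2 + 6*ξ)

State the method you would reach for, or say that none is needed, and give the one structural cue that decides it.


Technique: l'Hôpital's rule (0/0) — both numerator and denominator vanish at 0: the genuine 0/0 indeterminate that l'Hôpital exists for. A local series expansion at the point resolves it as well; the rule is the packaged version of that step.


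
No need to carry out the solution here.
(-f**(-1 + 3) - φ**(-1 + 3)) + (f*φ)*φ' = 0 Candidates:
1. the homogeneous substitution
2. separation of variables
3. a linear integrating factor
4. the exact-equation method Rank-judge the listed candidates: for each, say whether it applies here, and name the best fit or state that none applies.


Diagnosis: the homogeneous substitution — the slope's numerator and denominator share total degree; set v = φ/f and the equation drops to separable form. A Bernoulli substitution is a fair alternative on this equation directly; the homogeneous reading takes it as given.
- the homogeneous substitution: yes — fits the structure here.
- separation of variables — no division isolates the independent variable from the unknown.
- a linear integrating factor — a nonlinear term in the unknown puts this outside the integrating-factor template.
- the exact-equation method: the mixed-partials test fails on this split — it is not an exact differential as presented.


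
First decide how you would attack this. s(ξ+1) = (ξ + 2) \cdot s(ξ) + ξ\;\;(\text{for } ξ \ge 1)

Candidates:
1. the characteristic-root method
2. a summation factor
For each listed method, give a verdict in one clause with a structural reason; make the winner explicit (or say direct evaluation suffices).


Method: a summation factor — the coefficient ξ + 2 drifts with the index, so no fixed root exists; normalizing by the cumulative product telescopes it.
- the characteristic-root method — an index-dependent weight blocks the pure exponential ansatz.
- a summation factor: applicable, and directly so.


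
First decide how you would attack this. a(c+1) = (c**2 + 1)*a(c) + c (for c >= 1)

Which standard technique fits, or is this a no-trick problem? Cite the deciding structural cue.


Method: a summation factor — an index-dependent multiplier c**2 + 1 rules out characteristic roots; a summation factor converts it to a pure difference.


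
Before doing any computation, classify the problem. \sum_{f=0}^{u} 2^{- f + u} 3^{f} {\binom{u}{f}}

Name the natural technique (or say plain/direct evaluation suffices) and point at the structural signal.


Technique: the binomial theorem — the binomial coefficients weight matched powers of 3 and 2, which is exactly the expansion of a binomial power.


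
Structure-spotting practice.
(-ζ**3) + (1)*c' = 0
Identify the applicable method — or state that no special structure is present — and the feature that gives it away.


Method: no special technique — the slope is a pure function of ζ; integrate both sides and be done.


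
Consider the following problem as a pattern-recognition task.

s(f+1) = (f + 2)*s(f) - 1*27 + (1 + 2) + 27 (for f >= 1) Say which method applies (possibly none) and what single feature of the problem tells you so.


Best approach: a summation factor — first-order linear but the coefficient f + 2 moves with the index — divide by the cumulative product and telescope.


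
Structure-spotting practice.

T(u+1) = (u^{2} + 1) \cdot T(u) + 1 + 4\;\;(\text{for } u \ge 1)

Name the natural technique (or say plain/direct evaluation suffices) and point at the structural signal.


Best approach: a summation factor — first-order linear but the coefficient u^{2} + 1 moves with the index — divide by the cumulative product and telescope.


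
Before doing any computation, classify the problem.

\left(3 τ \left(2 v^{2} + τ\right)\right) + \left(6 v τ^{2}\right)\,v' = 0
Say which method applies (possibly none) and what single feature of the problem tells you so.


Technique: the exact-equation method — because the two cross partials coincide, the form is conservative as written — recover its potential in (τ, v).


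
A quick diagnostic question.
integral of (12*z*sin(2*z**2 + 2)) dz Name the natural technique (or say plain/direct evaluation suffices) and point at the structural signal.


Diagnosis: u-substitution — set u = 2*z**2 + 2: a constant multiple of its derivative, namely 12*z, is present as a factor once the integrand is collected, so the du is sitting there waiting.


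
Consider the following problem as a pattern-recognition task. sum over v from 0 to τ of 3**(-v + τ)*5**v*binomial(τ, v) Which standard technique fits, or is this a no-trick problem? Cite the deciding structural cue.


Method: the binomial theorem — binomial coefficients against complementary powers of 5 and 3: recognize the binomial expansion and resum.


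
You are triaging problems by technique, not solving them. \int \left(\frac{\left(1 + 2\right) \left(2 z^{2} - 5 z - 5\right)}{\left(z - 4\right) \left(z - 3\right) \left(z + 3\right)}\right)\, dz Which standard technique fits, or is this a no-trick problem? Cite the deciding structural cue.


Technique: partial fractions — a proper rational integrand whose denominator splits into simpler factors — decompose into partial fractions first.


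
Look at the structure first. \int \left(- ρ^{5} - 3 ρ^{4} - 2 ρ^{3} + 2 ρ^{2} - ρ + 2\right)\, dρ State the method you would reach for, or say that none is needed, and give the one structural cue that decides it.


Technique: no special technique — a term-by-term power-rule job in ρ; no substitution or rearrangement earns its keep here.


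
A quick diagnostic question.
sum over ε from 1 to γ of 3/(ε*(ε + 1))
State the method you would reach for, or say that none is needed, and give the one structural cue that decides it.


Best approach: telescoping — rewrite 3/(ε*(ε + 1)) as simple fractions and successive terms eat each other — only the edges survive.


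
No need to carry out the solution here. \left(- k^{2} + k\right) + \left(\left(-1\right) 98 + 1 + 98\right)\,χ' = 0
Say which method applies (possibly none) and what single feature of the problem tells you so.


Method: no special technique — solved for the derivative, χ never appears on the right — this is a direct integration in k, not a differential-equations problem at heart.


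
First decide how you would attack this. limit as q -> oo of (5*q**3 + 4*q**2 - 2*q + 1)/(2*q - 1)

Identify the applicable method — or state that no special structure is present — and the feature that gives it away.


Verdict: dominant-term comparison — divide by the highest power of q present: lower-order terms vanish and the dominant ratio remains. l'Hôpital's at-infinity variant applies to the expression viewed as a single quotient; the leading-term comparison is the direct route.


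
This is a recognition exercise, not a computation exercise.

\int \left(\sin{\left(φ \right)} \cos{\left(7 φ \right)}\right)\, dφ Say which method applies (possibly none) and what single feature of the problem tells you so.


Diagnosis: a trigonometric identity — two different frequencies multiply in \sin{\left(φ \right)} \cos{\left(7 φ \right)}; the product-to-sum formula separates them.


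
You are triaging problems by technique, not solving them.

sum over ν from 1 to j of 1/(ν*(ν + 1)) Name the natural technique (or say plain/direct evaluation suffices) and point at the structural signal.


Verdict: telescoping — the denominator's roots in 1/(ν*(ν + 1)) sit an integer apart: decomposition produces a self-cancelling chain.


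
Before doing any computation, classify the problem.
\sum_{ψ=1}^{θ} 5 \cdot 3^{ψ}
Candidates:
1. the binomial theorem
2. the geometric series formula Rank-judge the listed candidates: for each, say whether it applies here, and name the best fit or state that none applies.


Technique: the geometric series formula — each summand is the previous one scaled by 3; that constant multiplier is itself the geometric structure.
- the binomial theorem: there is no pair of bases whose matched powers would reassemble into a single binomial power.
- the geometric series formula — applicable, and directly so.


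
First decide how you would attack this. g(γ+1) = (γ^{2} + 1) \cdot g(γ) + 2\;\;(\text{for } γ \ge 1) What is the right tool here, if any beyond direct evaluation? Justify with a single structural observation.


Diagnosis: a summation factor — first-order linear but the coefficient γ^{2} + 1 moves with the index — divide by the cumulative product and telescope.


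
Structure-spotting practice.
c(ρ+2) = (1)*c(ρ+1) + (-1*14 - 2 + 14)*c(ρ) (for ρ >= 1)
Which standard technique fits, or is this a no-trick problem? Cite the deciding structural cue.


Verdict: the characteristic-root method — the recurrence is linear and homogeneous with constant coefficients, so the ansatz r^ρ turns it into a polynomial equation for r.


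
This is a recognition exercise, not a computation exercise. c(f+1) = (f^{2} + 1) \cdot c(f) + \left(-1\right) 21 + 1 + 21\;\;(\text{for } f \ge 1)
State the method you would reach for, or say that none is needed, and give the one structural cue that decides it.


Technique: a summation factor — because the multiplier f^{2} + 1 is index-dependent, divide through by its running product and sum the resulting differences.


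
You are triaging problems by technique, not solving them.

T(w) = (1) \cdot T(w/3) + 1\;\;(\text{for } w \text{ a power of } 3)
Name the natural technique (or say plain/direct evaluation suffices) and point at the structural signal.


Technique: the master substitution — the argument contracts 3-fold per step: reindex w exponentially and solve the linear recurrence in the new index.


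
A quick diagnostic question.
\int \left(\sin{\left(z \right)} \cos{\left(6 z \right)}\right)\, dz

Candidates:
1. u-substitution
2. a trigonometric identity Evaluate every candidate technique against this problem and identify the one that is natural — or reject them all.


Diagnosis: a trigonometric identity — two sinusoids at different rates multiply in \sin{\left(z \right)} \cos{\left(6 z \right)}; the product-to-sum identity uncouples them.
- u-substitution: no subexpression of the integrand serves as a whole-integral substitution inner — individual terms may offer their own, but none carries its derivative as a factor of the full integrand; a working change of variable would have to be constructed from outside the expression.
- a trigonometric identity: a fit — the right tool for this form.


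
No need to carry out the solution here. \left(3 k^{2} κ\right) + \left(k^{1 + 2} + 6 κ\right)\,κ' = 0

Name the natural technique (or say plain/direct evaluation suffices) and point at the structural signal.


Technique: the exact-equation method — because the two cross partials coincide, the form is conservative as written — recover its potential in (k, κ).


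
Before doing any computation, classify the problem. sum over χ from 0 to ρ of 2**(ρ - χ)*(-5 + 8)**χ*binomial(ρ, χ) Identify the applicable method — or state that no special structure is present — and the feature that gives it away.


Technique: the binomial theorem — the summand is term χ of a binomial expansion in (-5 + 8) and 2; the whole sum is a single power.


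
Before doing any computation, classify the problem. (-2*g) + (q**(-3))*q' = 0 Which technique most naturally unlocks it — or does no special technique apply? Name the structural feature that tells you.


Method: separation of variables — one side of the product carries the independent variable, the other the unknown — the textbook separation shape. The equation is exact as it stands too — a potential function exists — though separation reads the split structure directly.


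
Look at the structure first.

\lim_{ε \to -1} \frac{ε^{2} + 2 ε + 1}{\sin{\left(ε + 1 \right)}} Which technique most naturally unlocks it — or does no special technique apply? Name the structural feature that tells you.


Diagnosis: l'Hôpital's rule (0/0) — both numerator and denominator vanish at -1: the genuine 0/0 indeterminate that l'Hôpital exists for. A local series expansion at the point resolves it as well; the rule is the packaged version of that step.


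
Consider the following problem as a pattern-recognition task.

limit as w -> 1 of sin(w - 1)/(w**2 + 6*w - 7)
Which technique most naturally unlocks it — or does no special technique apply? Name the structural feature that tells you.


Method: l'Hôpital's rule (0/0) — plug in 1: top and bottom both hit zero, so differentiate each and retry. A local series expansion at the point resolves it as well; the rule is the packaged version of that step.


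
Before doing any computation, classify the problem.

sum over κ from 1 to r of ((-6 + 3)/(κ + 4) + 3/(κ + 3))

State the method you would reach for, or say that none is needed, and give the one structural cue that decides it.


Diagnosis: telescoping — difference-of-shifts structure (each term adds 3/(κ + 3), then subtracts its one-index-advanced value, which the following term adds back) leaves only the first and last pieces standing.


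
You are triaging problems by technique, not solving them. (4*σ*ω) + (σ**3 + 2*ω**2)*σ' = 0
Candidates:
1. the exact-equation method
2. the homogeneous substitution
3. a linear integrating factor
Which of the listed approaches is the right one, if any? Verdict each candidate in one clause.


Method: the exact-equation method — the mixed-partials test passes for 4*σ*ω and σ**3 + 2*ω**2, so a potential function exists as presented.
- the exact-equation method — yes — fits the structure here.
- the homogeneous substitution: the ratio of the variables does not determine the slope.
- a linear integrating factor — a nonlinear term in the unknown puts this outside the integrating-factor template.


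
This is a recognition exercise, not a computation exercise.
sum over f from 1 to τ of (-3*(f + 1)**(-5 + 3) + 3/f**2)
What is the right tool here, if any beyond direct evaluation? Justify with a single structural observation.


Method: telescoping — the summand is 3/f**2 minus the same expression shifted by one, so consecutive terms cancel in pairs.


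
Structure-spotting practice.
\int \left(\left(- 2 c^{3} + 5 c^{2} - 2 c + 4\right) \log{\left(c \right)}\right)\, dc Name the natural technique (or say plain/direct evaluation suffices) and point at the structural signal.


Best approach: integration by parts — \log{\left(c \right)} blocks direct integration but differentiates to something rational — parts with the polynomial factor - 2 c^{3} + 5 c^{2} - 2 c + 4 as dv.


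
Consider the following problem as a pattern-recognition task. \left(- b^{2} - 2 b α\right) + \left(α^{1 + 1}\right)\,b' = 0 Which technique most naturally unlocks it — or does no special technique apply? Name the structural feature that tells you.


Technique: the homogeneous substitution — the slope's numerator and denominator share total degree; set v = b/α and the equation drops to separable form. Rearranged, this also fits the Bernoulli template directly; the homogeneous substitution reads the structure without the rearrangement.


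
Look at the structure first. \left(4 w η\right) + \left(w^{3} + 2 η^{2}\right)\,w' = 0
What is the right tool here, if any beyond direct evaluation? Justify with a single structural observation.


Technique: the exact-equation method — the mixed-partials test passes for 4 w η and w^{3} + 2 η^{2}, so a potential function exists as presented.


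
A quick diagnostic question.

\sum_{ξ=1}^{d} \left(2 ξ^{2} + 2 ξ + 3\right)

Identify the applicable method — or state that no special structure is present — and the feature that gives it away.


Technique: no special technique — nothing telescopes and nothing is geometric; polynomial terms in ξ sum term by term.


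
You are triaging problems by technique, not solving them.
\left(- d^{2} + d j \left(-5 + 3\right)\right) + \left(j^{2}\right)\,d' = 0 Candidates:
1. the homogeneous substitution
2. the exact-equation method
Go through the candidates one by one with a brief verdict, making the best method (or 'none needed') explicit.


Diagnosis: the homogeneous substitution — scaling j and d together leaves the slope fixed — it depends only on d/j, so substitute the ratio. A Bernoulli rewrite works here as the equation stands — the homogeneous substitution is the more immediate reading.
- the homogeneous substitution — a fit — the right tool for this form.
- the exact-equation method: exactness fails on the nose — the mixed partials do not match.


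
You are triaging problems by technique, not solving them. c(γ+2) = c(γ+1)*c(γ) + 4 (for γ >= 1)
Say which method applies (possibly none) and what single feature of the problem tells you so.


Verdict: no special technique — the new term depends nonlinearly on the old ones, which disqualifies every superposition-based technique.


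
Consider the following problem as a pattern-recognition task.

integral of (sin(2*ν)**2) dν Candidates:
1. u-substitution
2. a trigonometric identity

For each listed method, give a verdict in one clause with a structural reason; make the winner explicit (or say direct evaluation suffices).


Technique: a trigonometric identity — sin(2*ν)**2 carries an even exponent — trade it for double-angle cosines before integrating.
- u-substitution — no subexpression of the integrand pairs with its own derivative as a factor — individual terms may offer their own substitutions, but any change of variable covering the whole integral would have to be constructed from outside the expression.
- a trigonometric identity: a fit — the right tool for this form.


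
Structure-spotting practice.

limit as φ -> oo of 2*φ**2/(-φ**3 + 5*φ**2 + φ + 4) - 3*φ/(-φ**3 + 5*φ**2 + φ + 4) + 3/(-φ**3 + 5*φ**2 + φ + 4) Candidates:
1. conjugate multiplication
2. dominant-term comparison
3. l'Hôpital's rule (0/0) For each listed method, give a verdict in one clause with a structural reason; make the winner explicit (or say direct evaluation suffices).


Verdict: dominant-term comparison — divide through by the highest power of φ; every lower-order term dies and the dominant terms decide the limit.
- conjugate multiplication: the conjugate move applies to radical differences, which this is not.
- dominant-term comparison — applicable, and directly so.
- l'Hôpital's rule (0/0) — viewed as a single quotient this runs to ∞/∞, not the 0/0 clash this candidate addresses; an at-infinity variant of the rule would resolve it, but comparing leading growth reads the answer without differentiating.


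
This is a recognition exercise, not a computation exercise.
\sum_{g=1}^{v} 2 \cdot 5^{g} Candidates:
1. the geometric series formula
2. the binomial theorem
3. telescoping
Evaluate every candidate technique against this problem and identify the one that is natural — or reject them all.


Technique: the geometric series formula — each term is 5 times the previous one, so the geometric-series formula applies directly.
- the geometric series formula: a fit — the right tool for this form.
- the binomial theorem — the terms lack the binomial-coefficient-weighted complementary-power pattern of an expansion.
- telescoping — as presented, consecutive terms share no shifted copy to cancel against — no rewrite is on display to change that.


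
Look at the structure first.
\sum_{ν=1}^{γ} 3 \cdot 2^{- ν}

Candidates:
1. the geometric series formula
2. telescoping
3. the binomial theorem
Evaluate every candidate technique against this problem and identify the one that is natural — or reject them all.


Best approach: the geometric series formula — consecutive terms stand in a fixed index-free ratio — the geometric sum formula closes it.
- the geometric series formula — a fit — the right tool for this form.
- telescoping — neither a shifted-difference shape nor integer-spaced poles are present.
- the binomial theorem: there is no pair of bases whose matched powers would reassemble into a single binomial power.


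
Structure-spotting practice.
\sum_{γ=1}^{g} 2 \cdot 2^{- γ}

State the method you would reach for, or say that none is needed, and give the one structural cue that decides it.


Diagnosis: the geometric series formula — consecutive terms stand in a fixed index-free ratio — the geometric sum formula closes it.


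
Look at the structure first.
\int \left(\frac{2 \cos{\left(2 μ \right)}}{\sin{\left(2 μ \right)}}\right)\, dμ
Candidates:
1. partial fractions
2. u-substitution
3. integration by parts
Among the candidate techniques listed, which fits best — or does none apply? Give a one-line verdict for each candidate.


Verdict: u-substitution — differentiating the inner expression \sin{\left(2 μ \right)} produces the factor 2 \cos{\left(2 μ \right)} up to a constant multiple, so substituting u = \sin{\left(2 μ \right)} reduces everything to a one-variable integral in u.
- partial fractions — the expression is not a ratio of polynomials that decomposes further.
- u-substitution — yes — fits the structure here.
- integration by parts — the nonconstant-polynomial-times-standard-kernel pattern (an exp, sine, cosine, or logarithm partner) is absent.


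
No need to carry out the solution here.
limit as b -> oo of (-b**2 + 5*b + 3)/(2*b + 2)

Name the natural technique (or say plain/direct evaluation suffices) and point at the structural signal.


Technique: dominant-term comparison — growth-rate triage: the leading powers of b decide the limit, everything else is noise. As a single quotient, the ∞/∞ shape would yield to repeated differentiation as well — the growth comparison gets there in one look.


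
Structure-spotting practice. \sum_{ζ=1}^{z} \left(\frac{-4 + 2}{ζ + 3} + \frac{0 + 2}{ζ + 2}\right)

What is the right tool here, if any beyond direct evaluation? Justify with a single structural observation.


Technique: telescoping — difference-of-shifts structure (each term adds \frac{0 + 2}{ζ + 2}, then subtracts its one-index-advanced value, which the following term adds back) leaves only the first and last pieces standing.


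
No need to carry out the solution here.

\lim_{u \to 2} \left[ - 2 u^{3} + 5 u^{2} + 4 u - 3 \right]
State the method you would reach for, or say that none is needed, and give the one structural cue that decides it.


Diagnosis: no special technique — no denominator vanishes and nothing blows up at 2: direct substitution is the whole computation.


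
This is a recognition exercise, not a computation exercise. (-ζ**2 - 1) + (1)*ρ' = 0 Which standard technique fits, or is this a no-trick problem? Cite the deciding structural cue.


Best approach: no special technique — solved for the derivative, ρ never appears on the right — this is a direct integration in ζ, not a differential-equations problem at heart.


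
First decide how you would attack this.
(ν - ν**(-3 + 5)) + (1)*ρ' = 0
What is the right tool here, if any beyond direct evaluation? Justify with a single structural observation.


Technique: no special technique — solved for the derivative, ρ never appears on the right — this is a direct integration in ν, not a differential-equations problem at heart.


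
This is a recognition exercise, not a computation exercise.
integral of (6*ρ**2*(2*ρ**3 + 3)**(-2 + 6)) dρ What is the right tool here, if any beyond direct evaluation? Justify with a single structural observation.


Method: u-substitution — gathered as a product, the integrand carries the factor 6*ρ**2 — up to a constant, the derivative of the inner expression 2*ρ**3 + 3 — so u = 2*ρ**3 + 3 collapses the integral. Multiplying out and using the power rule would succeed as well, just with far more bookkeeping.


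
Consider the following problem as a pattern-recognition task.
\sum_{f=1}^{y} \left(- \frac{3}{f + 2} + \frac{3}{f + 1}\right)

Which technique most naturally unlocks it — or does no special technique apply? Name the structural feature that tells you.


Method: telescoping — the summand is built as \frac{3}{f + 1} minus its own successor — adjacent terms annihilate down the line.


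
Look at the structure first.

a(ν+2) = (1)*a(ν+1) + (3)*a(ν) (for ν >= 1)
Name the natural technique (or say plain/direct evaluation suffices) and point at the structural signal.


Method: the characteristic-root method — no index-dependence in the weights and nothing inhomogeneous: classic characteristic-equation setup.


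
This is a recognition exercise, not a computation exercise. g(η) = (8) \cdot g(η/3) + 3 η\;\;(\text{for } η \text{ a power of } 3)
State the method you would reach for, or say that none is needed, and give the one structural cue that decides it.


Best approach: the master substitution — the argument contracts 3-fold per step: reindex η exponentially and solve the linear recurrence in the new index.


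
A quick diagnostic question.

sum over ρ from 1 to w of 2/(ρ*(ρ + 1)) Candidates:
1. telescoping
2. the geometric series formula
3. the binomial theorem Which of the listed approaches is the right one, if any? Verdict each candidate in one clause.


Verdict: telescoping — the denominator's roots in 2/(ρ*(ρ + 1)) sit an integer apart: decomposition produces a self-cancelling chain.
- telescoping — applies; the problem has the shape this method handles.
- the geometric series formula: the term-to-term ratio drifts with the index — the one thing the geometric formula cannot absorb.
- the binomial theorem — the summand does not match any term pattern of an expanded binomial power.


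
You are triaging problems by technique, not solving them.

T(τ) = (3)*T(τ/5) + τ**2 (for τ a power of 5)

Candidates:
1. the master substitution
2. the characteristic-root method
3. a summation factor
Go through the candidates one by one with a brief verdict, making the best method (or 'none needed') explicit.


Best approach: the master substitution — recursion at τ/5 is multiplicative in the index; logarithmic reindexing via τ = 5^m linearizes it.
- the master substitution — a fit — the right tool for this form.
- the characteristic-root method: the recursion divides its index rather than shifting it — outside the constant-shift family the root method covers.
- a summation factor — a divided-index call is outside the fixed-shift first-order family a summation factor normalizes.


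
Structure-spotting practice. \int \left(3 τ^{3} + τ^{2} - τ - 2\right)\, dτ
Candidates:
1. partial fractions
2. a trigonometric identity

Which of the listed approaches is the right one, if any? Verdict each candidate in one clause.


Best approach: no special technique — every term is a constant multiple of a power of τ; term-wise power-rule integration needs no preliminary transformation.
- partial fractions — the expression is not a ratio of polynomials that decomposes further.
- a trigonometric identity — with no trigonometric functions present, identity rewriting has no target.


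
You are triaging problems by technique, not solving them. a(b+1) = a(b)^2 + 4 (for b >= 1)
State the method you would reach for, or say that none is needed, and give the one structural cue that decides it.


Best approach: no special technique — the update rule curves (it is not linear in the unknown sequence), so no superposition-based closed form attaches — iterate or study it directly.


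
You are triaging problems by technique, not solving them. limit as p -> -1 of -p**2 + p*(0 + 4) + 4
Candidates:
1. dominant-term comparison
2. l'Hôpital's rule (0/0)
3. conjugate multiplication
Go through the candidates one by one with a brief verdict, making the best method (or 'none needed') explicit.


Technique: no special technique — the expression is continuous at the evaluation point — substitute directly; no indeterminate form appears.
- dominant-term comparison — this limit is not decided by comparing polynomial growth at infinity.
- l'Hôpital's rule (0/0) — substituting the point produces a determinate value, not a 0 over 0 clash.
- conjugate multiplication — rationalization has no target — no divergent radical difference appears.
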